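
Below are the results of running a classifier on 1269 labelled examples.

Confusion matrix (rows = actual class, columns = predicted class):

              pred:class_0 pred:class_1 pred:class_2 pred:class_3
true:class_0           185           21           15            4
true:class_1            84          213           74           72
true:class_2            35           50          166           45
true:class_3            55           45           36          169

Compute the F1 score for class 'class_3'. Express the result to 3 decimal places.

Treat 'class_3' as positive and all other classes as negative.
F1 score = 2·TP/(2·TP+FP+FN).
class_3: TP=169, FP=4+72+45=121, FN=55+45+36=136 → 338/595 = 0.5681

0.568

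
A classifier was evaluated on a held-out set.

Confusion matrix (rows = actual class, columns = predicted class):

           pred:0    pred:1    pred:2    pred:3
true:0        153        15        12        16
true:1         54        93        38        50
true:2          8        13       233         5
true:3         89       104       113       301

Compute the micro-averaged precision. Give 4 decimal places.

Micro-averaging pools counts across classes: ΣTP=780, ΣFP=517, ΣFN=517.
Micro-precision = TP/(TP+FP) on pooled counts = 0.6014 (equals overall accuracy in single-label multiclass).

0.6014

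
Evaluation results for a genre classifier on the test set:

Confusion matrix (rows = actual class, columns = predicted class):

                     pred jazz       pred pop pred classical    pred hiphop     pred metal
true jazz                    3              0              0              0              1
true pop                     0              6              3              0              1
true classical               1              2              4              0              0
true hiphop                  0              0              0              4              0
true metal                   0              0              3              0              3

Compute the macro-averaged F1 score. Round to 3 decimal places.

Per-class F1 score (2·TP/(2·TP+FP+FN)):
  jazz: TP=3, FP=0+1+0+0=1, FN=0+0+0+1=1 → 6/8 = 0.7500
  pop: TP=6, FP=0+2+0+0=2, FN=0+3+0+1=4 → 12/18 = 0.6667
  classical: TP=4, FP=0+3+0+3=6, FN=1+2+0+0=3 → 8/17 = 0.4706
  hiphop: TP=4, FP=0+0+0+0=0, FN=0+0+0+0=0 → 8/8 = 1.0000
  metal: TP=3, FP=1+1+0+0=2, FN=0+0+3+0=3 → 6/11 = 0.5455
Macro-F1 score = mean = (0.7500 + 0.6667 + 0.4706 + 1.0000 + 0.5455) / 5 = 0.687

0.687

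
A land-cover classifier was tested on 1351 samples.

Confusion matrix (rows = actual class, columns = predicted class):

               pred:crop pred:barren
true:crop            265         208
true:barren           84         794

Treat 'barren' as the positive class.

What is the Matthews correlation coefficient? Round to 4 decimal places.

0.5063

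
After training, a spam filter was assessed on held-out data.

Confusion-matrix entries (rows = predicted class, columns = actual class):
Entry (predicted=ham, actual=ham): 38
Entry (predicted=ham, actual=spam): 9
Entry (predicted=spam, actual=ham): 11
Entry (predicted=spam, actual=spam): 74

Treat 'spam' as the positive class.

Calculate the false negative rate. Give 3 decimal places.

FNR = FN/(FN+TP) = 9/(9+74) = 0.108

0.108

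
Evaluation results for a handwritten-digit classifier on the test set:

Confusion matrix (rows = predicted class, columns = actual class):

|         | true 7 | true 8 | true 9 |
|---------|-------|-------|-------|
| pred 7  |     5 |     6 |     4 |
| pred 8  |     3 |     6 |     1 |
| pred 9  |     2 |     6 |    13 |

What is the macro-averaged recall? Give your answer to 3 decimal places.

0.519

Per-class recall (TP/(TP+FN)):
  7: TP=5, FN=3+2=5 → 5/10 = 0.5000
  8: TP=6, FN=6+6=12 → 6/18 = 0.3333
  9: TP=13, FN=4+1=5 → 13/18 = 0.7222
Macro-recall = mean = (0.5000 + 0.3333 + 0.7222) / 3 = 0.519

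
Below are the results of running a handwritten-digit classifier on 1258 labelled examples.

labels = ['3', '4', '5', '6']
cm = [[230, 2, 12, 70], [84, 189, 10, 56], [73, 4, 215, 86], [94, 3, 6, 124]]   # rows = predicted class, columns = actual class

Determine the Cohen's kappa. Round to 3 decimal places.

0.474

Observed agreement pₒ = trace/N = 758/1258 = 0.6025
Expected agreement pₑ = Σ (rowᵢ·colᵢ)/N² = (481·314 + 198·339 + 243·378 + 336·227)/1258² = 0.2441
κ = (pₒ − pₑ)/(1 − pₑ) = (0.6025 − 0.2441)/(1 − 0.2441) = 0.474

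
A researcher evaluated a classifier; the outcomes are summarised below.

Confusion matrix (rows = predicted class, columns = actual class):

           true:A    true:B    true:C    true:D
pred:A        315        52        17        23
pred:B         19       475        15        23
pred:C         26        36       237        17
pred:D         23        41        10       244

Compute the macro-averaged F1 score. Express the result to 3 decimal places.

0.803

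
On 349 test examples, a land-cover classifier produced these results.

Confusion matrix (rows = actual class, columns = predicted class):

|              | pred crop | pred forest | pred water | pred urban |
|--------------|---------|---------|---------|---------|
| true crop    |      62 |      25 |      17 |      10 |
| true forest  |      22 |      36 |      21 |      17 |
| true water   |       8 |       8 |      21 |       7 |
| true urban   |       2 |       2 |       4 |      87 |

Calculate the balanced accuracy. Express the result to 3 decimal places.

0.578

Balanced accuracy = mean of per-class recall.
  crop: recall = 62/114 = 0.5439
  forest: recall = 36/96 = 0.3750
  water: recall = 21/44 = 0.4773
  urban: recall = 87/95 = 0.9158
Mean = (0.5439 + 0.3750 + 0.4773 + 0.9158) / 4 = 0.578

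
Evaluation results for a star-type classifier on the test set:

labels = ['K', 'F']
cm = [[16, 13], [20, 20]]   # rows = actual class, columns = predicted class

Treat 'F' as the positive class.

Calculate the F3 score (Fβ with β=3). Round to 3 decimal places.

0.509

Fβ = (1+β²)·TP / ((1+β²)·TP + β²·FN + FP), with β²=9
= 10·20 / (10·20 + 9·20 + 13) = 0.509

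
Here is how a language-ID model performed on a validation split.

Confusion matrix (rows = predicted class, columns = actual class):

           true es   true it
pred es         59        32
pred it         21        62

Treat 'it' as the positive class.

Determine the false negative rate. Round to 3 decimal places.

0.340

FNR = FN/(FN+TP) = 32/(32+62) = 0.340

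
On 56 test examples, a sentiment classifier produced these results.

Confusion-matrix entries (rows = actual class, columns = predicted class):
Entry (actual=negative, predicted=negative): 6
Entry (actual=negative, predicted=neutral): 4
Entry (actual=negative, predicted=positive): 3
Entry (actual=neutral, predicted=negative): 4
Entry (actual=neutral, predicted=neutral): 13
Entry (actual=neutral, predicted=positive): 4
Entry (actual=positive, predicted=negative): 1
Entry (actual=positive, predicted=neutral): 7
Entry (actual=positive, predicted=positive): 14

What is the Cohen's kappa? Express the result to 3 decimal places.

Observed agreement pₒ = trace/N = 33/56 = 0.5893
Expected agreement pₑ = Σ (rowᵢ·colᵢ)/N² = (13·11 + 21·24 + 22·21)/56² = 0.3536
κ = (pₒ − pₑ)/(1 − pₑ) = (0.5893 − 0.3536)/(1 − 0.3536) = 0.365

0.365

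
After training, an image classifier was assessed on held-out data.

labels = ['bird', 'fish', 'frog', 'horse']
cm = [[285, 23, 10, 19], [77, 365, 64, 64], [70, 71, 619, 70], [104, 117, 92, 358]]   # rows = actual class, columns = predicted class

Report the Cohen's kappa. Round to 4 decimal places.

Observed agreement pₒ = trace/N = 1627/2408 = 0.67566
Expected agreement pₑ = Σ (rowᵢ·colᵢ)/N² = (337·536 + 570·576 + 830·785 + 671·511)/2408² = 0.25927
κ = (pₒ − pₑ)/(1 − pₑ) = (0.67566 − 0.25927)/(1 − 0.25927) = 0.5621

0.5621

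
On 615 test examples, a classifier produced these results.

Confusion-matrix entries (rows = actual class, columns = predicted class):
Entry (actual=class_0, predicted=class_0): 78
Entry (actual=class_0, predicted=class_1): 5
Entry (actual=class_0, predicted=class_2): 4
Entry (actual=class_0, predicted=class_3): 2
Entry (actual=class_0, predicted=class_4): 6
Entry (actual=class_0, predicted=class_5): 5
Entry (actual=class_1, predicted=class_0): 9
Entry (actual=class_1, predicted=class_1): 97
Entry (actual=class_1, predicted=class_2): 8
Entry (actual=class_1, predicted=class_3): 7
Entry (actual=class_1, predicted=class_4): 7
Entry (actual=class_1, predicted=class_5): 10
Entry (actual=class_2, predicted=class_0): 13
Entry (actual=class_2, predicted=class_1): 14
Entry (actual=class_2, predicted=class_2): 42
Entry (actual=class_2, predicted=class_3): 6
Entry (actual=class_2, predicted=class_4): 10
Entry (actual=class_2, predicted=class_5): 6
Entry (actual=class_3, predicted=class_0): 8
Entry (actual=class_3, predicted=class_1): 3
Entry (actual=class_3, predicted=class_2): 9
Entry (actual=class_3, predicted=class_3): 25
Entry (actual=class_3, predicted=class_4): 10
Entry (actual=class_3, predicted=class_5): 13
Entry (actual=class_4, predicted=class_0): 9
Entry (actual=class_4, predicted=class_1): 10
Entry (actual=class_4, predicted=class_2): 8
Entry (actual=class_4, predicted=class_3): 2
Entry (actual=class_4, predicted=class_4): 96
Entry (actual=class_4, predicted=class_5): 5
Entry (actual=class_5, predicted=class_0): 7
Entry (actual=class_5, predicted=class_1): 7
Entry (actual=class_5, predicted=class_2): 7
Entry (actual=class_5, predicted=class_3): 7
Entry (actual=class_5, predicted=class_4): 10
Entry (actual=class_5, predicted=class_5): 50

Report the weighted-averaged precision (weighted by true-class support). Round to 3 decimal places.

Per-class precision (TP/(TP+FP)):
  class_0: TP=78, FP=9+13+8+9+7=46 → 78/124 = 0.6290
  class_1: TP=97, FP=5+14+3+10+7=39 → 97/136 = 0.7132
  class_2: TP=42, FP=4+8+9+8+7=36 → 42/78 = 0.5385
  class_3: TP=25, FP=2+7+6+2+7=24 → 25/49 = 0.5102
  class_4: TP=96, FP=6+7+10+10+10=43 → 96/139 = 0.6906
  class_5: TP=50, FP=5+10+6+13+5=39 → 50/89 = 0.5618
Weighted-precision = Σ (supportᵢ/N)·precisionᵢ with N=615: (100/615)·0.6290 + (138/615)·0.7132 + (91/615)·0.5385 + (68/615)·0.5102 + (130/615)·0.6906 + (88/615)·0.5618 = 0.625

0.625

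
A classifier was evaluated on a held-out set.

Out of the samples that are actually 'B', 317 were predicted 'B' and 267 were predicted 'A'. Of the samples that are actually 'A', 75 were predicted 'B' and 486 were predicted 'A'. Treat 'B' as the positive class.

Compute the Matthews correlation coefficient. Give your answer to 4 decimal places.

MCC = (TP·TN − FP·FN) / √((TP+FP)(TP+FN)(TN+FP)(TN+FN))
Numerator = 317·486 − 75·267 = 134037
Denominator = √(392·584·561·753) = √96706741824 = 310977.0760
MCC = 134037 / 310977.0760 = 0.4310

0.4310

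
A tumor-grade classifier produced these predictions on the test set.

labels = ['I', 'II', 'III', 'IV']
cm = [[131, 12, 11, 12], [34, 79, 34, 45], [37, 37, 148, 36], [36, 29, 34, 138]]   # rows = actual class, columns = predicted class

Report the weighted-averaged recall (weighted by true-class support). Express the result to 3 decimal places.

Per-class recall (TP/(TP+FN)):
  I: TP=131, FN=12+11+12=35 → 131/166 = 0.7892
  II: TP=79, FN=34+34+45=113 → 79/192 = 0.4115
  III: TP=148, FN=37+37+36=110 → 148/258 = 0.5736
  IV: TP=138, FN=36+29+34=99 → 138/237 = 0.5823
Weighted-recall = Σ (supportᵢ/N)·recallᵢ with N=853: (166/853)·0.7892 + (192/853)·0.4115 + (258/853)·0.5736 + (237/853)·0.5823 = 0.581

0.581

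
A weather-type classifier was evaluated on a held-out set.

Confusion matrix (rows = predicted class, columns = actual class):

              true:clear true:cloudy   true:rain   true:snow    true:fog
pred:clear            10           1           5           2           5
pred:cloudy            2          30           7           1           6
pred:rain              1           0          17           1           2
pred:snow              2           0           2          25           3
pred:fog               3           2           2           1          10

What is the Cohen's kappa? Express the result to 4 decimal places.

Observed agreement pₒ = trace/N = 92/140 = 0.65714
Expected agreement pₑ = Σ (rowᵢ·colᵢ)/N² = (18·23 + 33·46 + 33·21 + 30·32 + 26·18)/140² = 0.20679
κ = (pₒ − pₑ)/(1 − pₑ) = (0.65714 − 0.20679)/(1 − 0.20679) = 0.5678

0.5678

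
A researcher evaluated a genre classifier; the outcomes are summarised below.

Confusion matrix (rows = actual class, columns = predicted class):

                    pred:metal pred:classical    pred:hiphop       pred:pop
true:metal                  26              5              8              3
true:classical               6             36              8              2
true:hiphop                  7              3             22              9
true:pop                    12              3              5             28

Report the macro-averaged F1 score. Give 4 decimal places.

Per-class F1 score (2·TP/(2·TP+FP+FN)):
  metal: TP=26, FP=6+7+12=25, FN=5+8+3=16 → 52/93 = 0.55914
  classical: TP=36, FP=5+3+3=11, FN=6+8+2=16 → 72/99 = 0.72727
  hiphop: TP=22, FP=8+8+5=21, FN=7+3+9=19 → 44/84 = 0.52381
  pop: TP=28, FP=3+2+9=14, FN=12+3+5=20 → 56/90 = 0.62222
Macro-F1 score = mean = (0.55914 + 0.72727 + 0.52381 + 0.62222) / 4 = 0.6081

0.6081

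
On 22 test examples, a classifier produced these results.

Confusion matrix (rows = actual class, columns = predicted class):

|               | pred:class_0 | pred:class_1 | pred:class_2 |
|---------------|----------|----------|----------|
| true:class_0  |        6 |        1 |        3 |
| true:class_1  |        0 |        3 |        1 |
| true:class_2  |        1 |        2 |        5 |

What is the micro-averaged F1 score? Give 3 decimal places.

0.636

Micro-averaging pools counts across classes: ΣTP=14, ΣFP=8, ΣFN=8.
Micro-F1 score = 2·TP/(2·TP+FP+FN) on pooled counts = 0.636 (equals overall accuracy in single-label multiclass).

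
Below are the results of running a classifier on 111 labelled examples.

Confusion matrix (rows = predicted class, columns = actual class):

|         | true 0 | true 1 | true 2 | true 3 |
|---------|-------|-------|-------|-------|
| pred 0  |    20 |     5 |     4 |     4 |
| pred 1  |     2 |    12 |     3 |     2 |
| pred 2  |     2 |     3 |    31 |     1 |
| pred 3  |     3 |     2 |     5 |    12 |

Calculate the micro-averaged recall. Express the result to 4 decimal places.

0.6757

Micro-averaging pools counts across classes: ΣTP=75, ΣFP=36, ΣFN=36.
Micro-recall = TP/(TP+FN) on pooled counts = 0.6757 (equals overall accuracy in single-label multiclass).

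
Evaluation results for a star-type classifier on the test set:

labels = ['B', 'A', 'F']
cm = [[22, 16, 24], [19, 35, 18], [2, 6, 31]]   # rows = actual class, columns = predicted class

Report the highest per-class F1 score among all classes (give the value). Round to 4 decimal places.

Per-class F1 score (2·TP/(2·TP+FP+FN)):
  B: TP=22, FP=19+2=21, FN=16+24=40 → 44/105 = 0.41905
  A: TP=35, FP=16+6=22, FN=19+18=37 → 70/129 = 0.54264
  F: TP=31, FP=24+18=42, FN=2+6=8 → 62/112 = 0.55357
Highest is class 'F' with F1 score = 0.5536.

0.5536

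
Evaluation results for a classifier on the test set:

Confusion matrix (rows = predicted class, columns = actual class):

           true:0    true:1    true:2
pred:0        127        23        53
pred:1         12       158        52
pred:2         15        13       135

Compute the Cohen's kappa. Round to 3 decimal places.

Observed agreement pₒ = trace/N = 420/588 = 0.7143
Expected agreement pₑ = Σ (rowᵢ·colᵢ)/N² = (154·203 + 194·222 + 240·163)/588² = 0.3281
κ = (pₒ − pₑ)/(1 − pₑ) = (0.7143 − 0.3281)/(1 − 0.3281) = 0.575

0.575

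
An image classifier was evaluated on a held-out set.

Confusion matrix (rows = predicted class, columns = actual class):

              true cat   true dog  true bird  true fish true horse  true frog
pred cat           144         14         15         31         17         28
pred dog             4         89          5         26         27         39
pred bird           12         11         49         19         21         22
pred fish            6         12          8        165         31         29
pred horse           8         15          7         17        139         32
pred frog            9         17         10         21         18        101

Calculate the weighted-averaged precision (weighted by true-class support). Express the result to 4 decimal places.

0.5772

Per-class precision (TP/(TP+FP)):
  cat: TP=144, FP=14+15+31+17+28=105 → 144/249 = 0.57831
  dog: TP=89, FP=4+5+26+27+39=101 → 89/190 = 0.46842
  bird: TP=49, FP=12+11+19+21+22=85 → 49/134 = 0.36567
  fish: TP=165, FP=6+12+8+31+29=86 → 165/251 = 0.65737
  horse: TP=139, FP=8+15+7+17+32=79 → 139/218 = 0.63761
  frog: TP=101, FP=9+17+10+21+18=75 → 101/176 = 0.57386
Weighted-precision = Σ (supportᵢ/N)·precisionᵢ with N=1218: (183/1218)·0.57831 + (158/1218)·0.46842 + (94/1218)·0.36567 + (279/1218)·0.65737 + (253/1218)·0.63761 + (251/1218)·0.57386 = 0.5772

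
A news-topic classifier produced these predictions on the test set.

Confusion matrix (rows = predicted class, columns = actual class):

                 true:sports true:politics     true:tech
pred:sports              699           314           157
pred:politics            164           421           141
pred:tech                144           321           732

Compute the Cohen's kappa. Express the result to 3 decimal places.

0.399

Observed agreement pₒ = trace/N = 1852/3093 = 0.5988
Expected agreement pₑ = Σ (rowᵢ·colᵢ)/N² = (1007·1170 + 1056·726 + 1030·1197)/3093² = 0.3322
κ = (pₒ − pₑ)/(1 − pₑ) = (0.5988 − 0.3322)/(1 − 0.3322) = 0.399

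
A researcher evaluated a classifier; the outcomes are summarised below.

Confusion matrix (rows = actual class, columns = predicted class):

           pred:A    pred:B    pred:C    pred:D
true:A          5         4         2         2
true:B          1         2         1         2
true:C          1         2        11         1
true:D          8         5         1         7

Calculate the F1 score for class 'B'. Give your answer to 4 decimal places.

0.2105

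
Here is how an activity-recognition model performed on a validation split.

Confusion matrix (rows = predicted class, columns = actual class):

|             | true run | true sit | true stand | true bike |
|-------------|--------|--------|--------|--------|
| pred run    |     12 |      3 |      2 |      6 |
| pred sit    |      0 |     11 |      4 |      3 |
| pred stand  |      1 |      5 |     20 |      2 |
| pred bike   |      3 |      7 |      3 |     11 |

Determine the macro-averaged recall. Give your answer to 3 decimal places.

0.591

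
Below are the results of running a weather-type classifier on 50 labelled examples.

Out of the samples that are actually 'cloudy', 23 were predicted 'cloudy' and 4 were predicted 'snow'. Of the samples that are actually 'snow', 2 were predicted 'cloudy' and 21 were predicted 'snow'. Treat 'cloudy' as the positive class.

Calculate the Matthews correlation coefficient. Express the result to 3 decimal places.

0.762

MCC = (TP·TN − FP·FN) / √((TP+FP)(TP+FN)(TN+FP)(TN+FN))
Numerator = 23·21 − 2·4 = 475
Denominator = √(25·27·23·25) = √388125 = 622.9968
MCC = 475 / 622.9968 = 0.762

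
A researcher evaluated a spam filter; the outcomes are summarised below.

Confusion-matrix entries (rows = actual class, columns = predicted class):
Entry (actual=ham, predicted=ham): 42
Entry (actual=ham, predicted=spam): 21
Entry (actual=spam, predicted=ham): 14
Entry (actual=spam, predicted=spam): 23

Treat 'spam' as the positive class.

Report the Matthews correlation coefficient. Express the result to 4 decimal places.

0.2804

MCC = (TP·TN − FP·FN) / √((TP+FP)(TP+FN)(TN+FP)(TN+FN))
Numerator = 23·42 − 21·14 = 672
Denominator = √(44·37·63·56) = √5743584 = 2396.5776
MCC = 672 / 2396.5776 = 0.2804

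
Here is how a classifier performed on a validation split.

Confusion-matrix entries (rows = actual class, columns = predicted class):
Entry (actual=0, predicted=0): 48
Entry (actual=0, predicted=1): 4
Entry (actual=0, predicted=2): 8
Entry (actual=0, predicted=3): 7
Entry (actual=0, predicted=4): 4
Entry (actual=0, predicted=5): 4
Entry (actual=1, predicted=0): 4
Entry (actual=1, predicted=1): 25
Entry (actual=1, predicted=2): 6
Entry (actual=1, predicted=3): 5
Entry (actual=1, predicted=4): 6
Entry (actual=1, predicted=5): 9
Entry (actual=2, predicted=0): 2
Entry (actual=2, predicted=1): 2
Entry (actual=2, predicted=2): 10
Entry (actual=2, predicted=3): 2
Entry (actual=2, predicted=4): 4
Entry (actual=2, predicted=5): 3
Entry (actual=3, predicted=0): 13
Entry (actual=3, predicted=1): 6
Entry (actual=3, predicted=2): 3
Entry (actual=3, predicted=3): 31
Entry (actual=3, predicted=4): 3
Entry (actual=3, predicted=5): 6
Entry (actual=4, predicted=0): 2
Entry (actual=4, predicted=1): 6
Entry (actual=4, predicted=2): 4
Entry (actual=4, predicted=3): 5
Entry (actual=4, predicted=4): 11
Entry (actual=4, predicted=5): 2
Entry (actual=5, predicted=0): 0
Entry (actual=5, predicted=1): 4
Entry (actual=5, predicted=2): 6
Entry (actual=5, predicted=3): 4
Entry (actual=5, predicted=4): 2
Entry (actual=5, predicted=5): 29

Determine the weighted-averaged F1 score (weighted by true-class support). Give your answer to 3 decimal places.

0.536

Per-class F1 score (2·TP/(2·TP+FP+FN)):
  0: TP=48, FP=4+2+13+2+0=21, FN=4+8+7+4+4=27 → 96/144 = 0.6667
  1: TP=25, FP=4+2+6+6+4=22, FN=4+6+5+6+9=30 → 50/102 = 0.4902
  2: TP=10, FP=8+6+3+4+6=27, FN=2+2+2+4+3=13 → 20/60 = 0.3333
  3: TP=31, FP=7+5+2+5+4=23, FN=13+6+3+3+6=31 → 62/116 = 0.5345
  4: TP=11, FP=4+6+4+3+2=19, FN=2+6+4+5+2=19 → 22/60 = 0.3667
  5: TP=29, FP=4+9+3+6+2=24, FN=0+4+6+4+2=16 → 58/98 = 0.5918
Weighted-F1 score = Σ (supportᵢ/N)·F1 scoreᵢ with N=290: (75/290)·0.6667 + (55/290)·0.4902 + (23/290)·0.3333 + (62/290)·0.5345 + (30/290)·0.3667 + (45/290)·0.5918 = 0.536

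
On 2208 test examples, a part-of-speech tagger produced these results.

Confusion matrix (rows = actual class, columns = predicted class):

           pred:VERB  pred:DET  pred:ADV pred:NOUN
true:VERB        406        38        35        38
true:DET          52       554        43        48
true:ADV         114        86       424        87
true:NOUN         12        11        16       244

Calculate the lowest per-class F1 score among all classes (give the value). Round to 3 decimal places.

0.690

Per-class F1 score (2·TP/(2·TP+FP+FN)):
  VERB: TP=406, FP=52+114+12=178, FN=38+35+38=111 → 812/1101 = 0.7375
  DET: TP=554, FP=38+86+11=135, FN=52+43+48=143 → 1108/1386 = 0.7994
  ADV: TP=424, FP=35+43+16=94, FN=114+86+87=287 → 848/1229 = 0.6900
  NOUN: TP=244, FP=38+48+87=173, FN=12+11+16=39 → 488/700 = 0.6971
Lowest is class 'ADV' with F1 score = 0.690.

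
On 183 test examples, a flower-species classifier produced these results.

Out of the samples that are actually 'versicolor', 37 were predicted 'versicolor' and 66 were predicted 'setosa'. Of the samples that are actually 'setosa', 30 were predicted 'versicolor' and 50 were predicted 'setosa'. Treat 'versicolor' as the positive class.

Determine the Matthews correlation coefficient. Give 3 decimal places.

-0.016

MCC = (TP·TN − FP·FN) / √((TP+FP)(TP+FN)(TN+FP)(TN+FN))
Numerator = 37·50 − 30·66 = -130
Denominator = √(67·103·80·116) = √64041280 = 8002.5796
MCC = -130 / 8002.5796 = -0.016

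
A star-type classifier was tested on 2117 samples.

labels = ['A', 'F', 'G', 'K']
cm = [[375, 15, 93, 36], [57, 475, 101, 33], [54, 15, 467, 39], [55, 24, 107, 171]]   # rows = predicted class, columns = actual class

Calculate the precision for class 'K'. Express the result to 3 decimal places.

Treat 'K' as positive and all other classes as negative.
precision = TP/(TP+FP).
K: TP=171, FP=55+24+107=186 → 171/357 = 0.4790

0.479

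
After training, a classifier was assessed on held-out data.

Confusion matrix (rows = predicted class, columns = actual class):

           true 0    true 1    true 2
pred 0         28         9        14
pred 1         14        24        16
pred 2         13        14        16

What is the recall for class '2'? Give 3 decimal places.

Treat '2' as positive and all other classes as negative.
recall = TP/(TP+FN).
2: TP=16, FN=14+16=30 → 16/46 = 0.3478

0.348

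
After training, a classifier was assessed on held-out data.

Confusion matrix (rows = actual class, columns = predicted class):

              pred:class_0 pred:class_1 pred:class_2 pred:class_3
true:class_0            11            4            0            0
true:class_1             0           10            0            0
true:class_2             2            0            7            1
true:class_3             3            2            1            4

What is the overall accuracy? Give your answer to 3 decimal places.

0.711

Accuracy = trace / total = (11+10+7+4=32) / 45 = 32/45 = 0.711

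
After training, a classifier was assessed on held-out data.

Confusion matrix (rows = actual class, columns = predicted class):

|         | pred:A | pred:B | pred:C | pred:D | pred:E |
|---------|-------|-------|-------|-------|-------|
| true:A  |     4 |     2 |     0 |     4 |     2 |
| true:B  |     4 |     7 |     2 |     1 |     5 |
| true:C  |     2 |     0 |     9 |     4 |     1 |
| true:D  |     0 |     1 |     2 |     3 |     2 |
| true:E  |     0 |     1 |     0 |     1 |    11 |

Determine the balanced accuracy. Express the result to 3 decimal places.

0.497

Balanced accuracy = mean of per-class recall.
  A: recall = 4/12 = 0.3333
  B: recall = 7/19 = 0.3684
  C: recall = 9/16 = 0.5625
  D: recall = 3/8 = 0.3750
  E: recall = 11/13 = 0.8462
Mean = (0.3333 + 0.3684 + 0.5625 + 0.3750 + 0.8462) / 5 = 0.497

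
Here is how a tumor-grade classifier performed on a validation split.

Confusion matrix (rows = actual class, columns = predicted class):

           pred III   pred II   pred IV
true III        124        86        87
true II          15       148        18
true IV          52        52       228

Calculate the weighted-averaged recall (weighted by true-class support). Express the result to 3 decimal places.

0.617

Per-class recall (TP/(TP+FN)):
  III: TP=124, FN=86+87=173 → 124/297 = 0.4175
  II: TP=148, FN=15+18=33 → 148/181 = 0.8177
  IV: TP=228, FN=52+52=104 → 228/332 = 0.6867
Weighted-recall = Σ (supportᵢ/N)·recallᵢ with N=810: (297/810)·0.4175 + (181/810)·0.8177 + (332/810)·0.6867 = 0.617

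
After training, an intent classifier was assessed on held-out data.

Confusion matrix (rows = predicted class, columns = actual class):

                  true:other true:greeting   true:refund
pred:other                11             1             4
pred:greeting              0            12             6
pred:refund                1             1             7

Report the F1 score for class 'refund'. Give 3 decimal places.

F1 score = 2·TP/(2·TP+FP+FN).
refund: TP=7, FP=1+1=2, FN=4+6=10 → 14/26 = 0.5385

0.538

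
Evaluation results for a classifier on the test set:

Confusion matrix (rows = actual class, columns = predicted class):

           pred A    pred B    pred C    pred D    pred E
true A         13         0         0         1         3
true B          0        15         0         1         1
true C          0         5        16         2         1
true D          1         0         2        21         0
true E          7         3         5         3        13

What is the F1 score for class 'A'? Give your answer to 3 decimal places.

Treat 'A' as positive and all other classes as negative.
F1 score = 2·TP/(2·TP+FP+FN).
A: TP=13, FP=0+0+1+7=8, FN=0+0+1+3=4 → 26/38 = 0.6842

0.684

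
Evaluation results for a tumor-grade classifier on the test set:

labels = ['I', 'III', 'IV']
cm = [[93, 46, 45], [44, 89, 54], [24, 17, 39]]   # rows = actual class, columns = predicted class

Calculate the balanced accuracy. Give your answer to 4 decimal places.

0.4896

Balanced accuracy = mean of per-class recall.
  I: recall = 93/184 = 0.50543
  III: recall = 89/187 = 0.47594
  IV: recall = 39/80 = 0.48750
Mean = (0.50543 + 0.47594 + 0.48750) / 3 = 0.4896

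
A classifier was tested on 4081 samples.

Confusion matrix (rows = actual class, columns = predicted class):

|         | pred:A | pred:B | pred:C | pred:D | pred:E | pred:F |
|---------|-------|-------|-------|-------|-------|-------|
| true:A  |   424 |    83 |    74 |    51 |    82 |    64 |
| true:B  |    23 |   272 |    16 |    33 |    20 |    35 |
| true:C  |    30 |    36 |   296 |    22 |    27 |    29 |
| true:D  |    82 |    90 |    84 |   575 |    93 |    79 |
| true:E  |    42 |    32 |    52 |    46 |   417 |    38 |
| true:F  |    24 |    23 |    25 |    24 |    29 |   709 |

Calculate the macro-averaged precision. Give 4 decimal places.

Per-class precision (TP/(TP+FP)):
  A: TP=424, FP=23+30+82+42+24=201 → 424/625 = 0.67840
  B: TP=272, FP=83+36+90+32+23=264 → 272/536 = 0.50746
  C: TP=296, FP=74+16+84+52+25=251 → 296/547 = 0.54113
  D: TP=575, FP=51+33+22+46+24=176 → 575/751 = 0.76565
  E: TP=417, FP=82+20+27+93+29=251 → 417/668 = 0.62425
  F: TP=709, FP=64+35+29+79+38=245 → 709/954 = 0.74319
Macro-precision = mean = (0.67840 + 0.50746 + 0.54113 + 0.76565 + 0.62425 + 0.74319) / 6 = 0.6433

0.6433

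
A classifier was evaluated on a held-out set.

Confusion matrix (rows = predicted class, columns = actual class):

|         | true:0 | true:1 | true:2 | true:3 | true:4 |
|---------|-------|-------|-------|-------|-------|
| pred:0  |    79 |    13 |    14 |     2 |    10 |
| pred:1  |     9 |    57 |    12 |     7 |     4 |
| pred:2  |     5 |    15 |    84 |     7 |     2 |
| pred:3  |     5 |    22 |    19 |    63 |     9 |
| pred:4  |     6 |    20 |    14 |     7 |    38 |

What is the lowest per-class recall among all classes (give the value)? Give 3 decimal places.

Per-class recall (TP/(TP+FN)):
  0: TP=79, FN=9+5+5+6=25 → 79/104 = 0.7596
  1: TP=57, FN=13+15+22+20=70 → 57/127 = 0.4488
  2: TP=84, FN=14+12+19+14=59 → 84/143 = 0.5874
  3: TP=63, FN=2+7+7+7=23 → 63/86 = 0.7326
  4: TP=38, FN=10+4+2+9=25 → 38/63 = 0.6032
Lowest is class '1' with recall = 0.449.

0.449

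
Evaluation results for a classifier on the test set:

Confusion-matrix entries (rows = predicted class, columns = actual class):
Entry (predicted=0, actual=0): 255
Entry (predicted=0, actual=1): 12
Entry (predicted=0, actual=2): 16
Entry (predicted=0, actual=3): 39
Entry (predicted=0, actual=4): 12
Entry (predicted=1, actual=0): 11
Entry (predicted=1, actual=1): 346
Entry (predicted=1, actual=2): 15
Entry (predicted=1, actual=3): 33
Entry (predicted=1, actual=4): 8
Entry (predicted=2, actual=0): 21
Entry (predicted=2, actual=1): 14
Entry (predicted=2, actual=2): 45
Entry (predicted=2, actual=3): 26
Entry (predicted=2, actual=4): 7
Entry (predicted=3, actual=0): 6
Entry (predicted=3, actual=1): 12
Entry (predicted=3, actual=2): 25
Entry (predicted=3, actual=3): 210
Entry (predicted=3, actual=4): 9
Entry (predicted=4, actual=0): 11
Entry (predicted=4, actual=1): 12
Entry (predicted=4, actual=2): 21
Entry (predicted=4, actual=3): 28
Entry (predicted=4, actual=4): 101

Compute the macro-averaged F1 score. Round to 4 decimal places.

Per-class F1 score (2·TP/(2·TP+FP+FN)):
  0: TP=255, FP=12+16+39+12=79, FN=11+21+6+11=49 → 510/638 = 0.79937
  1: TP=346, FP=11+15+33+8=67, FN=12+14+12+12=50 → 692/809 = 0.85538
  2: TP=45, FP=21+14+26+7=68, FN=16+15+25+21=77 → 90/235 = 0.38298
  3: TP=210, FP=6+12+25+9=52, FN=39+33+26+28=126 → 420/598 = 0.70234
  4: TP=101, FP=11+12+21+28=72, FN=12+8+7+9=36 → 202/310 = 0.65161
Macro-F1 score = mean = (0.79937 + 0.85538 + 0.38298 + 0.70234 + 0.65161) / 5 = 0.6783

0.6783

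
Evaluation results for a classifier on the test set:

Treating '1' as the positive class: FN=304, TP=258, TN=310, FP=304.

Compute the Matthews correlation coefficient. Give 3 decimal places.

MCC = (TP·TN − FP·FN) / √((TP+FP)(TP+FN)(TN+FP)(TN+FN))
Numerator = 258·310 − 304·304 = -12436
Denominator = √(562·562·614·614) = √119071924624 = 345068.0000
MCC = -12436 / 345068.0000 = -0.036

-0.036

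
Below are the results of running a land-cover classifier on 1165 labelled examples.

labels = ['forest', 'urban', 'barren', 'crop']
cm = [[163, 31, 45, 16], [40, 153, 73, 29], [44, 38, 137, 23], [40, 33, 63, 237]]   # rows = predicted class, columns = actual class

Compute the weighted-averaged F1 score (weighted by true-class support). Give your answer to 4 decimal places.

Per-class F1 score (2·TP/(2·TP+FP+FN)):
  forest: TP=163, FP=31+45+16=92, FN=40+44+40=124 → 326/542 = 0.60148
  urban: TP=153, FP=40+73+29=142, FN=31+38+33=102 → 306/550 = 0.55636
  barren: TP=137, FP=44+38+23=105, FN=45+73+63=181 → 274/560 = 0.48929
  crop: TP=237, FP=40+33+63=136, FN=16+29+23=68 → 474/678 = 0.69912
Weighted-F1 score = Σ (supportᵢ/N)·F1 scoreᵢ with N=1165: (287/1165)·0.60148 + (255/1165)·0.55636 + (318/1165)·0.48929 + (305/1165)·0.69912 = 0.5865

0.5865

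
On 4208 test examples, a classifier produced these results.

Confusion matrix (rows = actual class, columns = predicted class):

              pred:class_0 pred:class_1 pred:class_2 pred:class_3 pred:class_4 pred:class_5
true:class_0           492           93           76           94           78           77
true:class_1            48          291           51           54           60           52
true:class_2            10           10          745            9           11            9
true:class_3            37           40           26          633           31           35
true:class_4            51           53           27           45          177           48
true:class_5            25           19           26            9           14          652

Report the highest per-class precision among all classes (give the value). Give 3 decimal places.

Per-class precision (TP/(TP+FP)):
  class_0: TP=492, FP=48+10+37+51+25=171 → 492/663 = 0.7421
  class_1: TP=291, FP=93+10+40+53+19=215 → 291/506 = 0.5751
  class_2: TP=745, FP=76+51+26+27+26=206 → 745/951 = 0.7834
  class_3: TP=633, FP=94+54+9+45+9=211 → 633/844 = 0.7500
  class_4: TP=177, FP=78+60+11+31+14=194 → 177/371 = 0.4771
  class_5: TP=652, FP=77+52+9+35+48=221 → 652/873 = 0.7468
Highest is class 'class_2' with precision = 0.783.

0.783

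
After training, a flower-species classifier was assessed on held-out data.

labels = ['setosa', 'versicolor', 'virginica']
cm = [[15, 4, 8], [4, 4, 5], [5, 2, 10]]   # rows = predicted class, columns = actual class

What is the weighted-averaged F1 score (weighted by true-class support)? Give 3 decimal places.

0.510

Per-class F1 score (2·TP/(2·TP+FP+FN)):
  setosa: TP=15, FP=4+8=12, FN=4+5=9 → 30/51 = 0.5882
  versicolor: TP=4, FP=4+5=9, FN=4+2=6 → 8/23 = 0.3478
  virginica: TP=10, FP=5+2=7, FN=8+5=13 → 20/40 = 0.5000
Weighted-F1 score = Σ (supportᵢ/N)·F1 scoreᵢ with N=57: (24/57)·0.5882 + (10/57)·0.3478 + (23/57)·0.5000 = 0.510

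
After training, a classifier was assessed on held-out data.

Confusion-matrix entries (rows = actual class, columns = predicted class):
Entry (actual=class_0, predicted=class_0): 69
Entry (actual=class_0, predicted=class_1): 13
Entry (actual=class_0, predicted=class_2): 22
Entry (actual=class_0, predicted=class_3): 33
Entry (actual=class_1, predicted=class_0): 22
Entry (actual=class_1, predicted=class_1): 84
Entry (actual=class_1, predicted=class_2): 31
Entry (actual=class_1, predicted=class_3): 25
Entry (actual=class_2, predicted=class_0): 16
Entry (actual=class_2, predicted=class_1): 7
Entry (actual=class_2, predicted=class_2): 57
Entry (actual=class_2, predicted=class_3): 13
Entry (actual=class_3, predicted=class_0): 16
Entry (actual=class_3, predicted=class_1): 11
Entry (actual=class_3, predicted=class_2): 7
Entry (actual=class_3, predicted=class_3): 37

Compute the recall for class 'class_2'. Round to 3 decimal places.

Take TP from the diagonal, FP from the rest of the 'class_2' prediction marginal, FN from the rest of the 'class_2' actual marginal.
recall = TP/(TP+FN).
class_2: TP=57, FN=16+7+13=36 → 57/93 = 0.6129

0.613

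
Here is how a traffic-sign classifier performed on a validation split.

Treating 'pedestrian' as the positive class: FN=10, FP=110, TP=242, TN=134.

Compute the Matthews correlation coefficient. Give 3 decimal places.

MCC = (TP·TN − FP·FN) / √((TP+FP)(TP+FN)(TN+FP)(TN+FN))
Numerator = 242·134 − 110·10 = 31328
Denominator = √(352·252·244·144) = √3116703744 = 55827.4462
MCC = 31328 / 55827.4462 = 0.561

0.561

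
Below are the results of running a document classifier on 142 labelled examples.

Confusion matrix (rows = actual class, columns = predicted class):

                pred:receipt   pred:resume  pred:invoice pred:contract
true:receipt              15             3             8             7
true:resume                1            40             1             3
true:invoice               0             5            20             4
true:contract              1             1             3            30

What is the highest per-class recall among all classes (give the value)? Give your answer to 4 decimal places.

Per-class recall (TP/(TP+FN)):
  receipt: TP=15, FN=3+8+7=18 → 15/33 = 0.45455
  resume: TP=40, FN=1+1+3=5 → 40/45 = 0.88889
  invoice: TP=20, FN=0+5+4=9 → 20/29 = 0.68966
  contract: TP=30, FN=1+1+3=5 → 30/35 = 0.85714
Highest is class 'resume' with recall = 0.8889.

0.8889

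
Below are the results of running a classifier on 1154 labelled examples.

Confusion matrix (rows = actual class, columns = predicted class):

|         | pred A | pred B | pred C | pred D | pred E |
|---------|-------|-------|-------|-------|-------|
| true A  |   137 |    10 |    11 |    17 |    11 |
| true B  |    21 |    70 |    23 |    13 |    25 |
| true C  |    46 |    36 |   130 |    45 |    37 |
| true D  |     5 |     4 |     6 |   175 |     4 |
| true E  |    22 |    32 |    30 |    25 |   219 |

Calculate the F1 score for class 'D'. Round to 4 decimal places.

0.7463

One-vs-rest for 'D': TP = diagonal; FP = other classes predicted 'D'; FN = 'D' predicted as other.
F1 score = 2·TP/(2·TP+FP+FN).
D: TP=175, FP=17+13+45+25=100, FN=5+4+6+4=19 → 350/469 = 0.74627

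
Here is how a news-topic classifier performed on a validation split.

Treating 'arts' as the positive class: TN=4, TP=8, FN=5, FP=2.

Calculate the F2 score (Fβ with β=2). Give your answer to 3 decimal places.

0.645

Fβ = (1+β²)·TP / ((1+β²)·TP + β²·FN + FP), with β²=4
= 5·8 / (5·8 + 4·5 + 2) = 0.645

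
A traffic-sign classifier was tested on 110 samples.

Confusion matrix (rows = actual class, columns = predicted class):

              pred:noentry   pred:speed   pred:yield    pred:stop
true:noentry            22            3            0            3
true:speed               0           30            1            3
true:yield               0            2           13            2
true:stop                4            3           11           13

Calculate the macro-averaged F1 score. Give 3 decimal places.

Per-class F1 score (2·TP/(2·TP+FP+FN)):
  noentry: TP=22, FP=0+0+4=4, FN=3+0+3=6 → 44/54 = 0.8148
  speed: TP=30, FP=3+2+3=8, FN=0+1+3=4 → 60/72 = 0.8333
  yield: TP=13, FP=0+1+11=12, FN=0+2+2=4 → 26/42 = 0.6190
  stop: TP=13, FP=3+3+2=8, FN=4+3+11=18 → 26/52 = 0.5000
Macro-F1 score = mean = (0.8148 + 0.8333 + 0.6190 + 0.5000) / 4 = 0.692

0.692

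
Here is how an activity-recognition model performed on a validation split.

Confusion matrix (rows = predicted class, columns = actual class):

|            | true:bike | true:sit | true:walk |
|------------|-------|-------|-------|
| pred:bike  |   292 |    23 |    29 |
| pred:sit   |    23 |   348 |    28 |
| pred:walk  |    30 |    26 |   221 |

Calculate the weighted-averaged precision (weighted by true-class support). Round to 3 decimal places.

Per-class precision (TP/(TP+FP)):
  bike: TP=292, FP=23+29=52 → 292/344 = 0.8488
  sit: TP=348, FP=23+28=51 → 348/399 = 0.8722
  walk: TP=221, FP=30+26=56 → 221/277 = 0.7978
Weighted-precision = Σ (supportᵢ/N)·precisionᵢ with N=1020: (345/1020)·0.8488 + (397/1020)·0.8722 + (278/1020)·0.7978 = 0.844

0.844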